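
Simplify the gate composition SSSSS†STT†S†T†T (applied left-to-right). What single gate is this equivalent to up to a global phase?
S†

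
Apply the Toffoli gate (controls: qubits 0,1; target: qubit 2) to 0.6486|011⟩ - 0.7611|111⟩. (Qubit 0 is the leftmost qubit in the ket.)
0.6486|011⟩ - 0.7611|110⟩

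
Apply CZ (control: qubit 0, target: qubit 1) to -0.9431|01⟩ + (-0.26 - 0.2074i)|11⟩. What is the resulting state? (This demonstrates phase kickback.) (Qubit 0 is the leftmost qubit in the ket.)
-0.9431|01⟩ + (0.26 + 0.2074i)|11⟩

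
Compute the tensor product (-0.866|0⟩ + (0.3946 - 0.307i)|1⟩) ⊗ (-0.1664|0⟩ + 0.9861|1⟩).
0.1441|00⟩ - 0.854|01⟩ + (-0.06566 + 0.05108i)|10⟩ + (0.3891 - 0.3027i)|11⟩

amp(|b₁b₂…⟩) = product of the factor amplitudes for bits b₁, b₂, …; only kets whose every factor amplitude is nonzero survive.
|00⟩: (-0.866)(-0.1664) = 0.1441
|01⟩: (-0.866)(0.9861) = -0.854
|10⟩: (0.3946 - 0.307i)(-0.1664) = (-0.06566 + 0.05108i)
|11⟩: (0.3946 - 0.307i)(0.9861) = (0.3891 - 0.3027i)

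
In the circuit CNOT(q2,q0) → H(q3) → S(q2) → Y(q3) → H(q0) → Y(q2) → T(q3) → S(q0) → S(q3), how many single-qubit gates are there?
8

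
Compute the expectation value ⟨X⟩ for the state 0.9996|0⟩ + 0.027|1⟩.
0.05398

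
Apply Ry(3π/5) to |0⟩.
0.5878|0⟩ + 0.809|1⟩

Ry(3π/5) = [[cos(θ/2), −sin(θ/2)], [sin(θ/2), cos(θ/2)]]; θ = 3π/5, cos(θ/2) ≈ 0.587785, sin(θ/2) ≈ 0.809017.
With a = amp(|0⟩) = 1 and b = amp(|1⟩) = 0:
new amp(|0⟩) = (0.587785)·a + (-0.809017)·b = 0.5878
new amp(|1⟩) = (0.809017)·a + (0.587785)·b = 0.809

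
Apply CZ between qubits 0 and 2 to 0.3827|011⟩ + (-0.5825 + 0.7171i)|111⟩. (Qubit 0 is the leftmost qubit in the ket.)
0.3827|011⟩ + (0.5825 - 0.7171i)|111⟩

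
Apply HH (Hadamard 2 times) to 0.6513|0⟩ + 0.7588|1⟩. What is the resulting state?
0.6513|0⟩ + 0.7588|1⟩

H² = I, so an even number of Hadamards cancels: H^2 = I and the state is unchanged.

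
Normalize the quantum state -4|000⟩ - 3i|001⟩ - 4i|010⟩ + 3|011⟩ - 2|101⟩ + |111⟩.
-0.5394|000⟩ - 0.4045i|001⟩ - 0.5394i|010⟩ + 0.4045|011⟩ - 0.2697|101⟩ + 0.1348|111⟩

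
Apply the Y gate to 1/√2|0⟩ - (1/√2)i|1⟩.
-1/√2|0⟩ + (1/√2)i|1⟩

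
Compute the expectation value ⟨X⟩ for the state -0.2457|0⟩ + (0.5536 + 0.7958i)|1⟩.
-0.272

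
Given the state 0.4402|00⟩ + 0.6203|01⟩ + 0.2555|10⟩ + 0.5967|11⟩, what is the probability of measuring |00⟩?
0.1938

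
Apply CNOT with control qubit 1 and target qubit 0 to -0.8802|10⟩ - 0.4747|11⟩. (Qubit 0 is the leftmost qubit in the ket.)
-0.4747|01⟩ - 0.8802|10⟩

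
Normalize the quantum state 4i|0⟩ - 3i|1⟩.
0.8i|0⟩ - 0.6i|1⟩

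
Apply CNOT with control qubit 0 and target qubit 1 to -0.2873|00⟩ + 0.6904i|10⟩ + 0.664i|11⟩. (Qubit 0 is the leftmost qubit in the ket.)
-0.2873|00⟩ + 0.664i|10⟩ + 0.6904i|11⟩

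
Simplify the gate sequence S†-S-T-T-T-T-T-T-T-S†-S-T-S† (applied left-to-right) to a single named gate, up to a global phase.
S†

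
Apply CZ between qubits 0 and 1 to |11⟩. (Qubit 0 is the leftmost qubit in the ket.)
-|11⟩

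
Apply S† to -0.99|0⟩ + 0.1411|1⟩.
-0.99|0⟩ - 0.1411i|1⟩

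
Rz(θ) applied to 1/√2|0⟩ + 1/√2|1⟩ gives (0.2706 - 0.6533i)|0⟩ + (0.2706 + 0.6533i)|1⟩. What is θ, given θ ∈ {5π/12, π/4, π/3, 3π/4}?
3π/4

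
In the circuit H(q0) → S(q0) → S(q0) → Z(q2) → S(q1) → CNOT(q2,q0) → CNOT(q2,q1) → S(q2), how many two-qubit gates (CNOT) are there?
2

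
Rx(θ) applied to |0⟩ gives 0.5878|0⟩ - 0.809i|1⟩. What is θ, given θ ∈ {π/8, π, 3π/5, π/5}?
3π/5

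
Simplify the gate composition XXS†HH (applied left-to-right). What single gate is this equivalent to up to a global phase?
S†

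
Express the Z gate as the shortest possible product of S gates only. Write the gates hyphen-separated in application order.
S-S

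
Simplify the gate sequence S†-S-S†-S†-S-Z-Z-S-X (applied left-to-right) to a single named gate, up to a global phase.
X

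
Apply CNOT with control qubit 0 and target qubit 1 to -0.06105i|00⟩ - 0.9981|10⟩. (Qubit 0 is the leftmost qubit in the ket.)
-0.06105i|00⟩ - 0.9981|11⟩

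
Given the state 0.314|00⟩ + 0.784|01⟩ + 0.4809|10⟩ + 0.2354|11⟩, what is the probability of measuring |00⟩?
0.0986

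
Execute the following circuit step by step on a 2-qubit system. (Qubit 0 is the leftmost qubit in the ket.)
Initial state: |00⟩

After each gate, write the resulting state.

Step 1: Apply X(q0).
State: |10⟩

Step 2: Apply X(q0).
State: |00⟩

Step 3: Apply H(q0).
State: 1/√2|00⟩ + 1/√2|10⟩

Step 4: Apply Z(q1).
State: 1/√2|00⟩ + 1/√2|10⟩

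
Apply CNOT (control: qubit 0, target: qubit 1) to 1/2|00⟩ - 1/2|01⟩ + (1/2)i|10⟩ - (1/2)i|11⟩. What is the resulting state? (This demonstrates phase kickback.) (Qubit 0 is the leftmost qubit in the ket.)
1/2|00⟩ - 1/2|01⟩ - (1/2)i|10⟩ + (1/2)i|11⟩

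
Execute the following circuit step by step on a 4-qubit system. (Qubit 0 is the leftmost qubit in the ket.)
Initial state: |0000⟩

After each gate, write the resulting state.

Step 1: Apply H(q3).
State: 1/√2|0000⟩ + 1/√2|0001⟩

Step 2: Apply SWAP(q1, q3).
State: 1/√2|0000⟩ + 1/√2|0100⟩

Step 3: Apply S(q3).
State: 1/√2|0000⟩ + 1/√2|0100⟩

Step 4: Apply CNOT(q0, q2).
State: 1/√2|0000⟩ + 1/√2|0100⟩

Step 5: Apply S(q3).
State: 1/√2|0000⟩ + 1/√2|0100⟩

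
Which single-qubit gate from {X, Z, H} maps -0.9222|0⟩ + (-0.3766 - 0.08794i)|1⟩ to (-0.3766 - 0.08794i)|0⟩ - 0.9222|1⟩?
X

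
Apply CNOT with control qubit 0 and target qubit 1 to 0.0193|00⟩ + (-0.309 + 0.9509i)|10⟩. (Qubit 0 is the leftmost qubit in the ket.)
0.0193|00⟩ + (-0.309 + 0.9509i)|11⟩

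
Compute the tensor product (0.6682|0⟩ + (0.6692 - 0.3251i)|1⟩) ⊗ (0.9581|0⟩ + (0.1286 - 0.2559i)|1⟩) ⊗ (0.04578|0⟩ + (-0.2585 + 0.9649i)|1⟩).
0.02931|000⟩ + (-0.1655 + 0.6177i)|001⟩ + (0.003934 - 0.007828i)|010⟩ + (0.1428 + 0.1271i)|011⟩ + (0.02935 - 0.01426i)|100⟩ + (0.1348 + 0.6992i)|101⟩ + (0.0001312 - 0.009754i)|110⟩ + (0.2048 + 0.05784i)|111⟩

amp(|b₁b₂…⟩) = product of the factor amplitudes for bits b₁, b₂, …; only kets whose every factor amplitude is nonzero survive.
|000⟩: (0.6682)(0.9581)(0.04578) = 0.02931
|001⟩: (0.6682)(0.9581)(-0.2585 + 0.9649i) = (-0.1655 + 0.6177i)
|010⟩: (0.6682)(0.1286 - 0.2559i)(0.04578) = (0.003934 - 0.007828i)
|011⟩: (0.6682)(0.1286 - 0.2559i)(-0.2585 + 0.9649i) = (0.1428 + 0.1271i)
|100⟩: (0.6692 - 0.3251i)(0.9581)(0.04578) = (0.02935 - 0.01426i)
|101⟩: (0.6692 - 0.3251i)(0.9581)(-0.2585 + 0.9649i) = (0.1348 + 0.6992i)
|110⟩: (0.6692 - 0.3251i)(0.1286 - 0.2559i)(0.04578) = (0.0001312 - 0.009754i)
|111⟩: (0.6692 - 0.3251i)(0.1286 - 0.2559i)(-0.2585 + 0.9649i) = (0.2048 + 0.05784i)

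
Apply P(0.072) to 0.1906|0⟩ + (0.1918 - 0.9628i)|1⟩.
0.1906|0⟩ + (0.2606 - 0.9465i)|1⟩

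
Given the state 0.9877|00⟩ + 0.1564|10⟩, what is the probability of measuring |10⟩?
0.02446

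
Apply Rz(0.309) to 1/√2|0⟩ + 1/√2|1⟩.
(0.6987 - 0.1088i)|0⟩ + (0.6987 + 0.1088i)|1⟩

Rz(0.309) = [[e^(−iθ/2), 0], [0, e^(iθ/2)]] with e^(±iθ/2) = cos(θ/2) ± i·sin(θ/2); θ = 0.309, cos(θ/2) ≈ 0.988089, sin(θ/2) ≈ 0.153886.
With a = amp(|0⟩) = 1/√2 and b = amp(|1⟩) = 1/√2:
new amp(|0⟩) = (0.988089 - 0.153886i)·a = (0.6987 - 0.1088i)
new amp(|1⟩) = (0.988089 + 0.153886i)·b = (0.6987 + 0.1088i)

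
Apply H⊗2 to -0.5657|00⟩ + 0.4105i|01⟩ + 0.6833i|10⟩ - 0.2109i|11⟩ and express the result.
(-0.2829 + 0.4415i)|00⟩ + (-0.2829 + 0.2419i)|01⟩ + (-0.2829 - 0.03095i)|10⟩ + (-0.2829 - 0.6524i)|11⟩

H⊗2 gives amp(|y⟩) = (1/2) Σ_x (−1)^(x·y) amp(|x⟩), where x·y is the number of positions in which both x and y have a 1.
|00⟩: (-0.5657 + 0.4105i + 0.6833i - 0.2109i)/2 = (-0.2829 + 0.4415i)
|01⟩: (-0.5657 - 0.4105i + 0.6833i + 0.2109i)/2 = (-0.2829 + 0.2419i)
|10⟩: (-0.5657 + 0.4105i - 0.6833i + 0.2109i)/2 = (-0.2829 - 0.03095i)
|11⟩: (-0.5657 - 0.4105i - 0.6833i - 0.2109i)/2 = (-0.2829 - 0.6524i)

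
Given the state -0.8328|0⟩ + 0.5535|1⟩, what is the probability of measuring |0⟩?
0.6936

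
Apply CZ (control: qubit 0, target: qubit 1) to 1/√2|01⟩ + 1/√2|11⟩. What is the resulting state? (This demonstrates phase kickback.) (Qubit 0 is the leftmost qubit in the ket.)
1/√2|01⟩ - 1/√2|11⟩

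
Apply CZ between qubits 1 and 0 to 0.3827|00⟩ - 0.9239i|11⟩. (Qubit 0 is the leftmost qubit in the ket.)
0.3827|00⟩ + 0.9239i|11⟩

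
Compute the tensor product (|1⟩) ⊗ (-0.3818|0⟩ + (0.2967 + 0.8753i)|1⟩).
-0.3818|10⟩ + (0.2967 + 0.8753i)|11⟩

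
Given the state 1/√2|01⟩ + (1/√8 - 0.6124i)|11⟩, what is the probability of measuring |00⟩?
0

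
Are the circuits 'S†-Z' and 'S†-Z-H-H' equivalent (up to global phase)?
Yes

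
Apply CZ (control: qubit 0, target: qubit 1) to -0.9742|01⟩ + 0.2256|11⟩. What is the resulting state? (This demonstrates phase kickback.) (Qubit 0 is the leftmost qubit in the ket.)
-0.9742|01⟩ - 0.2256|11⟩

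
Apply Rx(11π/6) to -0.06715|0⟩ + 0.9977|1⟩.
(0.06486 - 0.2582i)|0⟩ + (-0.9637 + 0.01738i)|1⟩

Rx(11π/6) = [[cos(θ/2), −i·sin(θ/2)], [−i·sin(θ/2), cos(θ/2)]]; θ = 11π/6, cos(θ/2) ≈ -0.965926, sin(θ/2) ≈ 0.258819.
With a = amp(|0⟩) = -0.06715 and b = amp(|1⟩) = 0.9977:
new amp(|0⟩) = (-0.965926)·a + (-0.258819i)·b = (0.06486 - 0.2582i)
new amp(|1⟩) = (-0.258819i)·a + (-0.965926)·b = (-0.9637 + 0.01738i)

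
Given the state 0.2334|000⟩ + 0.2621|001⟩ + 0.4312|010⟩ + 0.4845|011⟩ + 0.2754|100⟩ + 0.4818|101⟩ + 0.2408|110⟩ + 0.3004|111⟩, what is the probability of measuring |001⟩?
0.0687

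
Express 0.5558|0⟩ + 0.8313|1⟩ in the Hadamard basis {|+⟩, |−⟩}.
0.9808|+⟩ - 0.1948|−⟩

With |ψ⟩ = α|0⟩ + β|1⟩, the Hadamard-basis coefficients are ⟨+|ψ⟩ = (α + β)/√2 and ⟨−|ψ⟩ = (α − β)/√2.
Here α = 0.5558, β = 0.8313: (α + β)/√2 = 0.9808, (α − β)/√2 = -0.1948.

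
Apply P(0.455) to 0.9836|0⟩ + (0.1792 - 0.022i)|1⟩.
0.9836|0⟩ + (0.1706 + 0.05899i)|1⟩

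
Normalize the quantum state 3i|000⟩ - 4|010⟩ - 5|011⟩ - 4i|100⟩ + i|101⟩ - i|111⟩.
0.3638i|000⟩ - 0.4851|010⟩ - 0.6063|011⟩ - 0.4851i|100⟩ + 0.1213i|101⟩ - 0.1213i|111⟩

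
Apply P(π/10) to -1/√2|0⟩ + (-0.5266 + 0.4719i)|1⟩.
-1/√2|0⟩ + (-0.6467 + 0.2861i)|1⟩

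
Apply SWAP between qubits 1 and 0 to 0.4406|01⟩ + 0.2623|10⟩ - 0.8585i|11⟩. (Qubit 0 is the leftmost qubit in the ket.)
0.2623|01⟩ + 0.4406|10⟩ - 0.8585i|11⟩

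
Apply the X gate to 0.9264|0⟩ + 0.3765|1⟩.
0.3765|0⟩ + 0.9264|1⟩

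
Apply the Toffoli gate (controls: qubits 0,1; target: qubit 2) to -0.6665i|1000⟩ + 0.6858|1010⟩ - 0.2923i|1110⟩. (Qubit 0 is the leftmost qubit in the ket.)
-0.6665i|1000⟩ + 0.6858|1010⟩ - 0.2923i|1100⟩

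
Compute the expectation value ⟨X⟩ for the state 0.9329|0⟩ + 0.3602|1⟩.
0.6721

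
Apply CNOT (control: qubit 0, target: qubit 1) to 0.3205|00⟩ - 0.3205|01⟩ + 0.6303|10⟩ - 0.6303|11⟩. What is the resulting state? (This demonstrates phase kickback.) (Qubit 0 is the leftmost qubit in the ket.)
0.3205|00⟩ - 0.3205|01⟩ - 0.6303|10⟩ + 0.6303|11⟩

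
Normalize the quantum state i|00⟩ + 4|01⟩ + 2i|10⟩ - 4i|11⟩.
0.1644i|00⟩ + 0.6576|01⟩ + 0.3288i|10⟩ - 0.6576i|11⟩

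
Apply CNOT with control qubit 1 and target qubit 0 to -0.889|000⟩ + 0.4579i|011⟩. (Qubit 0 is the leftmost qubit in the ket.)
-0.889|000⟩ + 0.4579i|111⟩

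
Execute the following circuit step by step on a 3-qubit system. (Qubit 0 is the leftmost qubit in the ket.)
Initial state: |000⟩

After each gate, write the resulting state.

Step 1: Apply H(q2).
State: 1/√2|000⟩ + 1/√2|001⟩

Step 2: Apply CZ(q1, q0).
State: 1/√2|000⟩ + 1/√2|001⟩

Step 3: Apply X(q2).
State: 1/√2|000⟩ + 1/√2|001⟩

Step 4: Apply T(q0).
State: 1/√2|000⟩ + 1/√2|001⟩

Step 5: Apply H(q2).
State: |000⟩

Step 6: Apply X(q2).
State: |001⟩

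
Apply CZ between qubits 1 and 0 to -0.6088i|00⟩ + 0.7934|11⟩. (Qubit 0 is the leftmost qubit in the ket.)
-0.6088i|00⟩ - 0.7934|11⟩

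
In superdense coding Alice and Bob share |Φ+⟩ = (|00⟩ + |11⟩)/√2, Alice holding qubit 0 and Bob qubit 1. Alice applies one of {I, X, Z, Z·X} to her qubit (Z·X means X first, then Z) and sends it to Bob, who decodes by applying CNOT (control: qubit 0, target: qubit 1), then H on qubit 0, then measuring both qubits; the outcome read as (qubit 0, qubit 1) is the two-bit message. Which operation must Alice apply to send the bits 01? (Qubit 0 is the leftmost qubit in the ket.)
X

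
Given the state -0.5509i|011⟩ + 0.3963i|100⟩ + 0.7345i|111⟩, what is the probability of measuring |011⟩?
0.3035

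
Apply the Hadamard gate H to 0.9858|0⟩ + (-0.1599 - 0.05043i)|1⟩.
(0.584 - 0.03566i)|0⟩ + (0.8101 + 0.03566i)|1⟩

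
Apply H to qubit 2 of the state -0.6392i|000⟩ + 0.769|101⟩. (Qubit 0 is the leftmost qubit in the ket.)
-0.452i|000⟩ - 0.452i|001⟩ + 0.5438|100⟩ - 0.5438|101⟩

H on qubit 2 mixes each pair of kets that differ only in qubit 2: amplitudes (a, b) of (|…0…⟩, |…1…⟩) become ((a + b)/√2, (a − b)/√2). Kets absent from the input have amplitude 0.
(|000⟩, |001⟩): (a, b) = (-0.6392i, 0) → (-0.452i, -0.452i)
(|100⟩, |101⟩): (a, b) = (0, 0.769) → (0.5438, -0.5438)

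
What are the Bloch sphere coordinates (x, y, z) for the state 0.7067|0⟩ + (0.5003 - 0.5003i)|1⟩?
(0.7071, -0.7071, -0.001175)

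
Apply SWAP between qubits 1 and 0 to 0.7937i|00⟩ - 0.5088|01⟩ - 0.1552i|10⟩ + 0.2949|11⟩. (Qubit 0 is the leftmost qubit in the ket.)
0.7937i|00⟩ - 0.1552i|01⟩ - 0.5088|10⟩ + 0.2949|11⟩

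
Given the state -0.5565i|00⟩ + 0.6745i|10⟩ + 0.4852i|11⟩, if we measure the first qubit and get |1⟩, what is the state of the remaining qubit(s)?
0.8118i|0⟩ + 0.584i|1⟩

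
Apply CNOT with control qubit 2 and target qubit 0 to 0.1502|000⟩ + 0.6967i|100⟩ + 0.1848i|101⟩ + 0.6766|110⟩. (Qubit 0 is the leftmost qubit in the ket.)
0.1502|000⟩ + 0.1848i|001⟩ + 0.6967i|100⟩ + 0.6766|110⟩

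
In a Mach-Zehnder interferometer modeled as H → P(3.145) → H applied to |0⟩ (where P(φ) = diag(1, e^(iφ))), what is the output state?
(0.000002902 - 0.001704i)|0⟩ + (1 + 0.001704i)|1⟩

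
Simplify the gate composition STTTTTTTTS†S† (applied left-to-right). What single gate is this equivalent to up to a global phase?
S†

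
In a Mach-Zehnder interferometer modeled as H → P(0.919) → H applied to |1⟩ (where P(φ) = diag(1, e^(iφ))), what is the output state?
(0.1967 - 0.3975i)|0⟩ + (0.8033 + 0.3975i)|1⟩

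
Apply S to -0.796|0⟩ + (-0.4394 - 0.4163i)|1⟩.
-0.796|0⟩ + (0.4163 - 0.4394i)|1⟩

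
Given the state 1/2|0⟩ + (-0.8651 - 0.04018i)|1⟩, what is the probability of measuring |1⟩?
0.75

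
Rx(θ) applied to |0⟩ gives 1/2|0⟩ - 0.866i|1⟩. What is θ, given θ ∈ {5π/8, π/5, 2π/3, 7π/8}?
2π/3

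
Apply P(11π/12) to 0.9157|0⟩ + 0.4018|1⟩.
0.9157|0⟩ + (-0.3881 + 0.104i)|1⟩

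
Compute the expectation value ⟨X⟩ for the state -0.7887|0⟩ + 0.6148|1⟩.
-0.9698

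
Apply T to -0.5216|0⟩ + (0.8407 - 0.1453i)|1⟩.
-0.5216|0⟩ + (0.6972 + 0.4917i)|1⟩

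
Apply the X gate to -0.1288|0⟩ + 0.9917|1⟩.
0.9917|0⟩ - 0.1288|1⟩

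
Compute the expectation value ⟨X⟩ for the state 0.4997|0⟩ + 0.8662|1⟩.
0.8657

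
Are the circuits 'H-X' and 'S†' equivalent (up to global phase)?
No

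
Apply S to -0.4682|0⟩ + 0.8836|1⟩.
-0.4682|0⟩ + 0.8836i|1⟩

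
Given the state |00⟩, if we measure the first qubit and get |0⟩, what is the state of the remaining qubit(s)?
|0⟩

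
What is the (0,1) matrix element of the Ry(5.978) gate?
-0.152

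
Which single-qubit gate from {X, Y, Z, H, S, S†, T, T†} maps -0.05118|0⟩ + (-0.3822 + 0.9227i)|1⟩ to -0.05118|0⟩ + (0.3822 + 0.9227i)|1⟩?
T†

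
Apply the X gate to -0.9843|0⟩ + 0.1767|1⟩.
0.1767|0⟩ - 0.9843|1⟩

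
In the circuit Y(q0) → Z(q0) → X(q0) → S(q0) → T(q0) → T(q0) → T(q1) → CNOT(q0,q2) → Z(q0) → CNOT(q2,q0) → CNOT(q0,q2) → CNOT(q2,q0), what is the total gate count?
12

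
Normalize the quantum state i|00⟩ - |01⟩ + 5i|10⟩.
0.1925i|00⟩ - 0.1925|01⟩ + 0.9623i|10⟩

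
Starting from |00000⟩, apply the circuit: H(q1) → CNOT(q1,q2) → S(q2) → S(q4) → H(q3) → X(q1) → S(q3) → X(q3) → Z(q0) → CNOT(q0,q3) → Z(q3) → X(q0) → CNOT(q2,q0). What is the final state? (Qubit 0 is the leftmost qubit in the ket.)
-1/2|00100⟩ - (1/2)i|00110⟩ + (1/2)i|11000⟩ - 1/2|11010⟩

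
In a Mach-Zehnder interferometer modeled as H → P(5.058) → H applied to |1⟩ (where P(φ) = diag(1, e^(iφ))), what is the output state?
(0.3306 + 0.4704i)|0⟩ + (0.6694 - 0.4704i)|1⟩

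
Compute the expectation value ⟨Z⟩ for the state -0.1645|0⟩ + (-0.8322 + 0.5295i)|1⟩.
-0.9459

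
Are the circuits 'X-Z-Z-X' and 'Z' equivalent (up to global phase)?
No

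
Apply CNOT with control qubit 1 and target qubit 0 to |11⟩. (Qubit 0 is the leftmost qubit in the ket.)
|01⟩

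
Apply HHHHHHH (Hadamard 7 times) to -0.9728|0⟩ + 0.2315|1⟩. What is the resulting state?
-0.5242|0⟩ - 0.8516|1⟩

H² = I, so H^7 = H: a single Hadamard. With (a, b) = (-0.9728, 0.2315), H gives ((a + b)/√2, (a − b)/√2) = (-0.5242, -0.8516).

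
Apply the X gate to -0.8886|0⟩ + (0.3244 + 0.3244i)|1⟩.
(0.3244 + 0.3244i)|0⟩ - 0.8886|1⟩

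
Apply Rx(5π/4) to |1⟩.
-0.9239i|0⟩ - 0.3827|1⟩

Rx(5π/4) = [[cos(θ/2), −i·sin(θ/2)], [−i·sin(θ/2), cos(θ/2)]]; θ = 5π/4, cos(θ/2) ≈ -0.382683, sin(θ/2) ≈ 0.92388.
With a = amp(|0⟩) = 0 and b = amp(|1⟩) = 1:
new amp(|0⟩) = (-0.382683)·a + (-0.92388i)·b = -0.9239i
new amp(|1⟩) = (-0.92388i)·a + (-0.382683)·b = -0.3827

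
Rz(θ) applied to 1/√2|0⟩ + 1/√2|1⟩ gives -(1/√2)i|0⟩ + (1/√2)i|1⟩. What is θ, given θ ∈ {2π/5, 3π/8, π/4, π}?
π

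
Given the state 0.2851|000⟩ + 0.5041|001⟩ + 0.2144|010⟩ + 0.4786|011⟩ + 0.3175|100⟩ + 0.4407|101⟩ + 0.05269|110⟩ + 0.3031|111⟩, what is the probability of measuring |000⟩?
0.08128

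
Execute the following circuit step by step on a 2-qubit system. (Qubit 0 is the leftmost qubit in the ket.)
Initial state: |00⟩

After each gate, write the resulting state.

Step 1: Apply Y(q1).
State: i|01⟩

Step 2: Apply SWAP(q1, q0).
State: i|10⟩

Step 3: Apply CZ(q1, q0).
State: i|10⟩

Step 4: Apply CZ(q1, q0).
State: i|10⟩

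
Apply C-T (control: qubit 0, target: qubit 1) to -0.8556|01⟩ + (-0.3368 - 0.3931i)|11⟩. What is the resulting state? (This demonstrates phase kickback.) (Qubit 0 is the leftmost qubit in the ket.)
-0.8556|01⟩ + (0.03981 - 0.5161i)|11⟩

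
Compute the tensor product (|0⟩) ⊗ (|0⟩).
|00⟩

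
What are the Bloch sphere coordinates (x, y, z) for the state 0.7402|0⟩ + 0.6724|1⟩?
(0.9954, 0, 0.09577)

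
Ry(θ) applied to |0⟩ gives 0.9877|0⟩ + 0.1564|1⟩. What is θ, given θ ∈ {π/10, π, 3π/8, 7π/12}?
π/10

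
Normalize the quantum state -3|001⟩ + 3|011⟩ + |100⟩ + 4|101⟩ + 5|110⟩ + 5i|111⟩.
-0.3254|001⟩ + 0.3254|011⟩ + 0.1085|100⟩ + 0.4339|101⟩ + 0.5423|110⟩ + 0.5423i|111⟩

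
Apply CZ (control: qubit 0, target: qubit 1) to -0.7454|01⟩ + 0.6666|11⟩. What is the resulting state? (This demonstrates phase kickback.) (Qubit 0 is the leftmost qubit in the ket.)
-0.7454|01⟩ - 0.6666|11⟩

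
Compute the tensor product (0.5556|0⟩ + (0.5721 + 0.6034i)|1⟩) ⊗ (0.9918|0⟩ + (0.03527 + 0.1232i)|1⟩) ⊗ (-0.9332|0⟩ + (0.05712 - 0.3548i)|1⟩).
-0.5142|000⟩ + (0.03148 - 0.1955i)|001⟩ + (-0.01829 - 0.06388i)|010⟩ + (0.02541 - 0.003043i)|011⟩ + (-0.5295 - 0.5585i)|100⟩ + (0.2447 - 0.1671i)|101⟩ + (0.05054 - 0.08563i)|110⟩ + (0.02946 + 0.02446i)|111⟩

amp(|b₁b₂…⟩) = product of the factor amplitudes for bits b₁, b₂, …; only kets whose every factor amplitude is nonzero survive.
|000⟩: (0.5556)(0.9918)(-0.9332) = -0.5142
|001⟩: (0.5556)(0.9918)(0.05712 - 0.3548i) = (0.03148 - 0.1955i)
|010⟩: (0.5556)(0.03527 + 0.1232i)(-0.9332) = (-0.01829 - 0.06388i)
|011⟩: (0.5556)(0.03527 + 0.1232i)(0.05712 - 0.3548i) = (0.02541 - 0.003043i)
|100⟩: (0.5721 + 0.6034i)(0.9918)(-0.9332) = (-0.5295 - 0.5585i)
|101⟩: (0.5721 + 0.6034i)(0.9918)(0.05712 - 0.3548i) = (0.2447 - 0.1671i)
|110⟩: (0.5721 + 0.6034i)(0.03527 + 0.1232i)(-0.9332) = (0.05054 - 0.08563i)
|111⟩: (0.5721 + 0.6034i)(0.03527 + 0.1232i)(0.05712 - 0.3548i) = (0.02946 + 0.02446i)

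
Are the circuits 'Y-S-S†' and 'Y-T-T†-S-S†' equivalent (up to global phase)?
Yes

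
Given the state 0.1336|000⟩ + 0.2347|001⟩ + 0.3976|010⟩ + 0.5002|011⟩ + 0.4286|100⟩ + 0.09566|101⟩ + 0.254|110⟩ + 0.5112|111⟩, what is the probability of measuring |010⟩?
0.1581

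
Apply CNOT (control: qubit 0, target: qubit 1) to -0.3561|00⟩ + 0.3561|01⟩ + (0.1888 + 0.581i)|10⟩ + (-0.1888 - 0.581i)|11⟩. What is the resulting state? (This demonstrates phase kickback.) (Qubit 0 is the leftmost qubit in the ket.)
-0.3561|00⟩ + 0.3561|01⟩ + (-0.1888 - 0.581i)|10⟩ + (0.1888 + 0.581i)|11⟩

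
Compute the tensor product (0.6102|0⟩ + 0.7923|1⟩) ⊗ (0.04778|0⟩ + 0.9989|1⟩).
0.02916|00⟩ + 0.6095|01⟩ + 0.03786|10⟩ + 0.7914|11⟩

amp(|b₁b₂…⟩) = product of the factor amplitudes for bits b₁, b₂, …; only kets whose every factor amplitude is nonzero survive.
|00⟩: (0.6102)(0.04778) = 0.02916
|01⟩: (0.6102)(0.9989) = 0.6095
|10⟩: (0.7923)(0.04778) = 0.03786
|11⟩: (0.7923)(0.9989) = 0.7914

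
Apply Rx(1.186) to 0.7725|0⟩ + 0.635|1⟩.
(0.6406 - 0.3549i)|0⟩ + (0.5266 - 0.4317i)|1⟩

Rx(1.186) = [[cos(θ/2), −i·sin(θ/2)], [−i·sin(θ/2), cos(θ/2)]]; θ = 1.186, cos(θ/2) ≈ 0.829268, sin(θ/2) ≈ 0.558851.
With a = amp(|0⟩) = 0.7725 and b = amp(|1⟩) = 0.635:
new amp(|0⟩) = (0.829268)·a + (-0.558851i)·b = (0.6406 - 0.3549i)
new amp(|1⟩) = (-0.558851i)·a + (0.829268)·b = (0.5266 - 0.4317i)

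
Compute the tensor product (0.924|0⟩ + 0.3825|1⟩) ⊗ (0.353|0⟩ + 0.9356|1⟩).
0.3262|00⟩ + 0.8645|01⟩ + 0.135|10⟩ + 0.3579|11⟩

amp(|b₁b₂…⟩) = product of the factor amplitudes for bits b₁, b₂, …; only kets whose every factor amplitude is nonzero survive.
|00⟩: (0.924)(0.353) = 0.3262
|01⟩: (0.924)(0.9356) = 0.8645
|10⟩: (0.3825)(0.353) = 0.135
|11⟩: (0.3825)(0.9356) = 0.3579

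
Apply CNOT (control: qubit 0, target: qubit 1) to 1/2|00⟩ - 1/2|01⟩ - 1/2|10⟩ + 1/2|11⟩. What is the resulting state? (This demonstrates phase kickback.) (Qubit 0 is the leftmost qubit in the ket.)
1/2|00⟩ - 1/2|01⟩ + 1/2|10⟩ - 1/2|11⟩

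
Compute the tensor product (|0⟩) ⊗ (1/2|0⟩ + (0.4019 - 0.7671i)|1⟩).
1/2|00⟩ + (0.4019 - 0.7671i)|01⟩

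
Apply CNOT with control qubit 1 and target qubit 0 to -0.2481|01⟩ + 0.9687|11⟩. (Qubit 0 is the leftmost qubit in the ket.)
0.9687|01⟩ - 0.2481|11⟩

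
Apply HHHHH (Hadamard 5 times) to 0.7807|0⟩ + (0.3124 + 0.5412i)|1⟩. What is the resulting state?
(0.7729 + 0.3827i)|0⟩ + (0.3311 - 0.3827i)|1⟩

H² = I, so H^5 = H: a single Hadamard. With (a, b) = (0.7807, (0.3124 + 0.5412i)), H gives ((a + b)/√2, (a − b)/√2) = ((0.7729 + 0.3827i), (0.3311 - 0.3827i)).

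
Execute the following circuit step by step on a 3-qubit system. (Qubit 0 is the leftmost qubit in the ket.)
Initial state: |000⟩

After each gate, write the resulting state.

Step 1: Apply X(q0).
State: |100⟩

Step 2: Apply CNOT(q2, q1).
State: |100⟩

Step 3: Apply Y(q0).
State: -i|000⟩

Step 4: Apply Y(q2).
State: |001⟩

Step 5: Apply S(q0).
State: |001⟩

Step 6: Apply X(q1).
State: |011⟩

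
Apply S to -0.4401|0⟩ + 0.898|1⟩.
-0.4401|0⟩ + 0.898i|1⟩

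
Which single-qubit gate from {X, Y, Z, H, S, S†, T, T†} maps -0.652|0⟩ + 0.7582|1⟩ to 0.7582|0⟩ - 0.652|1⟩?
X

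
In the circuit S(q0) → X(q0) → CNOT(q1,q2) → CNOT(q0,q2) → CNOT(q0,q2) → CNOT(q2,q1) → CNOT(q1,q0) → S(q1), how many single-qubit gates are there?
3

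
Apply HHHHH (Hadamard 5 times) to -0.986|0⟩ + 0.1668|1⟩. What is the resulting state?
-0.5793|0⟩ - 0.8152|1⟩

H² = I, so H^5 = H: a single Hadamard. With (a, b) = (-0.986, 0.1668), H gives ((a + b)/√2, (a − b)/√2) = (-0.5793, -0.8152).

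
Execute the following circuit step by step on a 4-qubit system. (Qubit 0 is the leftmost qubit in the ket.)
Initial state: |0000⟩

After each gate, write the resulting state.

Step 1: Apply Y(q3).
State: i|0001⟩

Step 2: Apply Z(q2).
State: i|0001⟩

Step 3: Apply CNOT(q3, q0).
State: i|1001⟩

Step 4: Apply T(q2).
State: i|1001⟩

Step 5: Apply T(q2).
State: i|1001⟩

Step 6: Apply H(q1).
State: (1/√2)i|1001⟩ + (1/√2)i|1101⟩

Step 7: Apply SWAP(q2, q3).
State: (1/√2)i|1010⟩ + (1/√2)i|1110⟩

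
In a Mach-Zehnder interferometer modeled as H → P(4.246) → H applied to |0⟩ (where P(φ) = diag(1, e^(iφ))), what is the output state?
(0.2752 - 0.4466i)|0⟩ + (0.7248 + 0.4466i)|1⟩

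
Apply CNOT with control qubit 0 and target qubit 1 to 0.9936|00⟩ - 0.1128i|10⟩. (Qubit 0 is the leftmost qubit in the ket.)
0.9936|00⟩ - 0.1128i|11⟩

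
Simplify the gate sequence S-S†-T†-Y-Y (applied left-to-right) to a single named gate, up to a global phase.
T†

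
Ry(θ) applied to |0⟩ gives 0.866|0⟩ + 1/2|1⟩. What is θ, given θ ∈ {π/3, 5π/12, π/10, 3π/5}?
π/3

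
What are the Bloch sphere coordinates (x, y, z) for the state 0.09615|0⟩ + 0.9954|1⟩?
(0.1914, 0, -0.9816)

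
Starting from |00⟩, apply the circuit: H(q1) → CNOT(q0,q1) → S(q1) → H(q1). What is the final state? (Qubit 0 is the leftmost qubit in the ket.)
(1/2 + (1/2)i)|00⟩ + (1/2 - (1/2)i)|01⟩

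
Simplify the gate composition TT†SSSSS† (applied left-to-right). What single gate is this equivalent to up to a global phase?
S†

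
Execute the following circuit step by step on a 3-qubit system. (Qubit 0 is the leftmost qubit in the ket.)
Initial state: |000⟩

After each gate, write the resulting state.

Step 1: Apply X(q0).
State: |100⟩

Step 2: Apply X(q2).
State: |101⟩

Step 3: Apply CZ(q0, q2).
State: -|101⟩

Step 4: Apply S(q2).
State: -i|101⟩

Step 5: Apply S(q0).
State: |101⟩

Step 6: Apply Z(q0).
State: -|101⟩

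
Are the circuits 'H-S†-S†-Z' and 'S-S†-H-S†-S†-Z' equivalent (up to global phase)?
Yes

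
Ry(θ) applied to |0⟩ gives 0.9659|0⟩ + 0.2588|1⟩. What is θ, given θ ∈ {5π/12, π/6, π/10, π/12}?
π/6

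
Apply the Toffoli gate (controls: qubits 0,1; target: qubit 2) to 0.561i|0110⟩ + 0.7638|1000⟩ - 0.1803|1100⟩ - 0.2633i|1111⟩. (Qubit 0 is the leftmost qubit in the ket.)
0.561i|0110⟩ + 0.7638|1000⟩ - 0.2633i|1101⟩ - 0.1803|1110⟩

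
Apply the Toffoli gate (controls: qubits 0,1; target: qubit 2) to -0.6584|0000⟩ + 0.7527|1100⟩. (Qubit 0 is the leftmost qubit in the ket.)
-0.6584|0000⟩ + 0.7527|1110⟩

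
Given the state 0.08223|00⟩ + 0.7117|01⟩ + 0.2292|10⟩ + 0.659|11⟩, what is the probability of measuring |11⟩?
0.4343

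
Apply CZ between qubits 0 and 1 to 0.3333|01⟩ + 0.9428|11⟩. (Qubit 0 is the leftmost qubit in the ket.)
0.3333|01⟩ - 0.9428|11⟩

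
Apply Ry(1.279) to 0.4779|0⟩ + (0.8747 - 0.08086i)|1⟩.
(-0.1386 + 0.04826i)|0⟩ + (0.9871 - 0.06488i)|1⟩

Ry(1.279) = [[cos(θ/2), −sin(θ/2)], [sin(θ/2), cos(θ/2)]]; θ = 1.279, cos(θ/2) ≈ 0.802394, sin(θ/2) ≈ 0.596794.
With a = amp(|0⟩) = 0.4779 and b = amp(|1⟩) = (0.8747 - 0.08086i):
new amp(|0⟩) = (0.802394)·a + (-0.596794)·b = (-0.1386 + 0.04826i)
new amp(|1⟩) = (0.596794)·a + (0.802394)·b = (0.9871 - 0.06488i)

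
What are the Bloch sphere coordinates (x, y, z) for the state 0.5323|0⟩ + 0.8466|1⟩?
(0.9013, 0, -0.4334)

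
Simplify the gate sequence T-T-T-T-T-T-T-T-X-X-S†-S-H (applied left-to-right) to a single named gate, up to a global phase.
H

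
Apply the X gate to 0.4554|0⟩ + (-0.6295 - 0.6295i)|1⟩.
(-0.6295 - 0.6295i)|0⟩ + 0.4554|1⟩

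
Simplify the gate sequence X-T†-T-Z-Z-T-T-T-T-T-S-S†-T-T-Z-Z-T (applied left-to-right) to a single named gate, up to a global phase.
X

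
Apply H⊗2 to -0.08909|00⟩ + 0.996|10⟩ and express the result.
0.4535|00⟩ + 0.4535|01⟩ - 0.5425|10⟩ - 0.5425|11⟩

H⊗2 gives amp(|y⟩) = (1/2) Σ_x (−1)^(x·y) amp(|x⟩), where x·y is the number of positions in which both x and y have a 1.
|00⟩: (-0.08909 + 0.996)/2 = 0.4535
|01⟩: (-0.08909 + 0.996)/2 = 0.4535
|10⟩: (-0.08909 - 0.996)/2 = -0.5425
|11⟩: (-0.08909 - 0.996)/2 = -0.5425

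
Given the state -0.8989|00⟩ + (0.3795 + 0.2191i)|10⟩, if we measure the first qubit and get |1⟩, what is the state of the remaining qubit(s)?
(0.866 + 0.5i)|0⟩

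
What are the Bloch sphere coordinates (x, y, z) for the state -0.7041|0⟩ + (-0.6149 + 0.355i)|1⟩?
(0.8659, -0.4999, -0.00837)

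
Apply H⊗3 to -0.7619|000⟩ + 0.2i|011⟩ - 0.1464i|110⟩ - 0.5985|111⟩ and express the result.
(-0.481 + 0.01895i)|000⟩ + (-0.05777 - 0.1225i)|001⟩ + (-0.05777 - 0.01895i)|010⟩ + (-0.481 + 0.1225i)|011⟩ + (-0.05777 + 0.1225i)|100⟩ + (-0.481 - 0.01895i)|101⟩ + (-0.481 - 0.1225i)|110⟩ + (-0.05777 + 0.01895i)|111⟩

H⊗3 gives amp(|y⟩) = (1/2√2) Σ_x (−1)^(x·y) amp(|x⟩), where x·y is the number of positions in which both x and y have a 1.
|000⟩: (-0.7619 + 0.2i - 0.1464i - 0.5985)/(2√2) = (-0.481 + 0.01895i)
|001⟩: (-0.7619 - 0.2i - 0.1464i + 0.5985)/(2√2) = (-0.05777 - 0.1225i)
|010⟩: (-0.7619 - 0.2i + 0.1464i + 0.5985)/(2√2) = (-0.05777 - 0.01895i)
|011⟩: (-0.7619 + 0.2i + 0.1464i - 0.5985)/(2√2) = (-0.481 + 0.1225i)
|100⟩: (-0.7619 + 0.2i + 0.1464i + 0.5985)/(2√2) = (-0.05777 + 0.1225i)
|101⟩: (-0.7619 - 0.2i + 0.1464i - 0.5985)/(2√2) = (-0.481 - 0.01895i)
|110⟩: (-0.7619 - 0.2i - 0.1464i - 0.5985)/(2√2) = (-0.481 - 0.1225i)
|111⟩: (-0.7619 + 0.2i - 0.1464i + 0.5985)/(2√2) = (-0.05777 + 0.01895i)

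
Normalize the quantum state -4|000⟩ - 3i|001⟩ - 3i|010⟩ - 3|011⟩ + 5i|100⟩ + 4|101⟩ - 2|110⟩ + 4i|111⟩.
-0.3922|000⟩ - 0.2942i|001⟩ - 0.2942i|010⟩ - 0.2942|011⟩ + 0.4903i|100⟩ + 0.3922|101⟩ - 0.1961|110⟩ + 0.3922i|111⟩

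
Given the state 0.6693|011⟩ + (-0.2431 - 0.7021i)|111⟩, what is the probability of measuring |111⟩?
0.552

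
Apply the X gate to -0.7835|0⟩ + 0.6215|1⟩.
0.6215|0⟩ - 0.7835|1⟩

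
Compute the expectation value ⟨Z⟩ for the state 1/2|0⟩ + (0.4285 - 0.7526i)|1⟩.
-0.5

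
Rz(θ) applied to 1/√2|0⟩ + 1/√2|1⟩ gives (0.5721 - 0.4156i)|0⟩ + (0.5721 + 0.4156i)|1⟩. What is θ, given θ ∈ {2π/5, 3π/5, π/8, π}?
2π/5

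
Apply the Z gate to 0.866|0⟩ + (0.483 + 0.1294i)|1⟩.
0.866|0⟩ + (-0.483 - 0.1294i)|1⟩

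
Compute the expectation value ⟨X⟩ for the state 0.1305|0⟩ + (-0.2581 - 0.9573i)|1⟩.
-0.06736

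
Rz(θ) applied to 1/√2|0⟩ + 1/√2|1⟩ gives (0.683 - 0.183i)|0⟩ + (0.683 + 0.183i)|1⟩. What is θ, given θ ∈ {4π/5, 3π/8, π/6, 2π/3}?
π/6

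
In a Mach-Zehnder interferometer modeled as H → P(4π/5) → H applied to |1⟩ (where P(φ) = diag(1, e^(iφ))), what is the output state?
(0.9045 - 0.2939i)|0⟩ + (0.09549 + 0.2939i)|1⟩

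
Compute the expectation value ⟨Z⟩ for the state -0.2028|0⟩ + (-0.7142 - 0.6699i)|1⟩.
-0.9177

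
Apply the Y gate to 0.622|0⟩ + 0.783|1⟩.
-0.783i|0⟩ + 0.622i|1⟩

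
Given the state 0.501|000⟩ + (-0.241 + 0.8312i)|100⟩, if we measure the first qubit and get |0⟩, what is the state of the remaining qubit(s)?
|00⟩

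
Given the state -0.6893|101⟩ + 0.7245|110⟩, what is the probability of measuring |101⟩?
0.4751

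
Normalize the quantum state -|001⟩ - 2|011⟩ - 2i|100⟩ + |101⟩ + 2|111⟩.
-0.2673|001⟩ - 0.5345|011⟩ - 0.5345i|100⟩ + 0.2673|101⟩ + 0.5345|111⟩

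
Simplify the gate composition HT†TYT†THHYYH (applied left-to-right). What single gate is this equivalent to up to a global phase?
Y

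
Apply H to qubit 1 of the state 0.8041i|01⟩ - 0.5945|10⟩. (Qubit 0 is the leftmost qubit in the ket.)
0.5686i|00⟩ - 0.5686i|01⟩ - 0.4204|10⟩ - 0.4204|11⟩

H on qubit 1 mixes each pair of kets that differ only in qubit 1: amplitudes (a, b) of (|…0…⟩, |…1…⟩) become ((a + b)/√2, (a − b)/√2). Kets absent from the input have amplitude 0.
(|00⟩, |01⟩): (a, b) = (0, 0.8041i) → (0.5686i, -0.5686i)
(|10⟩, |11⟩): (a, b) = (-0.5945, 0) → (-0.4204, -0.4204)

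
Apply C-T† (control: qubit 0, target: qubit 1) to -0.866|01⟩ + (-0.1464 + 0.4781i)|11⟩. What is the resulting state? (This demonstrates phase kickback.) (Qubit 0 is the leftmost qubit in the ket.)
-0.866|01⟩ + (0.2345 + 0.4416i)|11⟩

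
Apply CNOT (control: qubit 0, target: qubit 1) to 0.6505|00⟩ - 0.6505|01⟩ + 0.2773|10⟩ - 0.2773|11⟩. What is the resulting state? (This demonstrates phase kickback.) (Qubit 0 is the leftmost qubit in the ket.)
0.6505|00⟩ - 0.6505|01⟩ - 0.2773|10⟩ + 0.2773|11⟩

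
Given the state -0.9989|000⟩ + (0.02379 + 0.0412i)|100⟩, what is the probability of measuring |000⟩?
0.9978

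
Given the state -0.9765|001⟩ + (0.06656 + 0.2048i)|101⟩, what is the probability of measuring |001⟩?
0.9536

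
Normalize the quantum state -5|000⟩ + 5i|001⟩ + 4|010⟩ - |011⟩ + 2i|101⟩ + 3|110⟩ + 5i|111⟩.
-0.488|000⟩ + 0.488i|001⟩ + 0.3904|010⟩ - 0.09759|011⟩ + 0.1952i|101⟩ + 0.2928|110⟩ + 0.488i|111⟩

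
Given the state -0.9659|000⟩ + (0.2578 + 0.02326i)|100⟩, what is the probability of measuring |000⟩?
0.933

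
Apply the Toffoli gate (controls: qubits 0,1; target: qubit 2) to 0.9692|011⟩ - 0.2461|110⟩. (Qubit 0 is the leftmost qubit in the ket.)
0.9692|011⟩ - 0.2461|111⟩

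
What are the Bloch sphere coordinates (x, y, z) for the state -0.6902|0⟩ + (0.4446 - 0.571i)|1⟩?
(-0.6137, 0.7882, -0.04733)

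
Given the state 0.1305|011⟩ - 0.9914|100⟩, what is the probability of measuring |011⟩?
0.01703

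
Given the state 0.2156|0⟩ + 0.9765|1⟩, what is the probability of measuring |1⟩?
0.9536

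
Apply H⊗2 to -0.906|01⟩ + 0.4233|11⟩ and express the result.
-0.2414|00⟩ + 0.2414|01⟩ - 0.6647|10⟩ + 0.6647|11⟩

H⊗2 gives amp(|y⟩) = (1/2) Σ_x (−1)^(x·y) amp(|x⟩), where x·y is the number of positions in which both x and y have a 1.
|00⟩: (-0.906 + 0.4233)/2 = -0.2414
|01⟩: (0.906 - 0.4233)/2 = 0.2414
|10⟩: (-0.906 - 0.4233)/2 = -0.6647
|11⟩: (0.906 + 0.4233)/2 = 0.6647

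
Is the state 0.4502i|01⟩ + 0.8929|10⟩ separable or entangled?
Entangled

Writing the state as a|00⟩ + b|01⟩ + c|10⟩ + d|11⟩, it is a product state iff ad − bc = 0.
Here (a, b, c, d) = (0, 0.4502i, 0.8929, 0): ad − bc = (0)(0) − (0.4502i)(0.8929) = -0.402i ≠ 0, so the state is entangled.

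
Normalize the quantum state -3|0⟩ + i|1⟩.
-0.9487|0⟩ + 0.3162i|1⟩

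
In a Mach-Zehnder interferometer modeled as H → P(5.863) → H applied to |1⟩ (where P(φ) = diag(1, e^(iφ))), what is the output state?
(0.04349 + 0.204i)|0⟩ + (0.9565 - 0.204i)|1⟩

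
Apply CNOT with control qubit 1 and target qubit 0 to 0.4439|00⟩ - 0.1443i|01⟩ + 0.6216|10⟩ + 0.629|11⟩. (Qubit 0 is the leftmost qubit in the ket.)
0.4439|00⟩ + 0.629|01⟩ + 0.6216|10⟩ - 0.1443i|11⟩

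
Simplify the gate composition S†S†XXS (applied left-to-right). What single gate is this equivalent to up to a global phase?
S†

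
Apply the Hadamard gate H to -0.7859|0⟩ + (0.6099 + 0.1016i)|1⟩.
(-0.1245 + 0.07184i)|0⟩ + (-0.987 - 0.07184i)|1⟩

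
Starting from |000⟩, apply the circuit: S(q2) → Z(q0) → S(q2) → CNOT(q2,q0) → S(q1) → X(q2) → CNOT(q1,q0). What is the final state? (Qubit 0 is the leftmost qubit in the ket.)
|001⟩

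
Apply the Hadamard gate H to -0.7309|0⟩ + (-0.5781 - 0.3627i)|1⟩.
(-0.9256 - 0.2565i)|0⟩ + (-0.108 + 0.2565i)|1⟩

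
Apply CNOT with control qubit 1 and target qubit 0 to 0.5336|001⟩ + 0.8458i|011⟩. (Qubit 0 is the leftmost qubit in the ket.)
0.5336|001⟩ + 0.8458i|111⟩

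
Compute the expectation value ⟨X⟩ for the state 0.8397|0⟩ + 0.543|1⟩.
0.9119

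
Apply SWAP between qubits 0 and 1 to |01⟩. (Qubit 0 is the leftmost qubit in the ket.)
|10⟩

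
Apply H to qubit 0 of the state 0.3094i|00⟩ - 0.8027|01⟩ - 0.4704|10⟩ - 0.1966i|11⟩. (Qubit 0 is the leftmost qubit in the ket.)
(-0.3326 + 0.2188i)|00⟩ + (-0.5676 - 0.139i)|01⟩ + (0.3326 + 0.2188i)|10⟩ + (-0.5676 + 0.139i)|11⟩

H on qubit 0 mixes each pair of kets that differ only in qubit 0: amplitudes (a, b) of (|…0…⟩, |…1…⟩) become ((a + b)/√2, (a − b)/√2). Kets absent from the input have amplitude 0.
(|00⟩, |10⟩): (a, b) = (0.3094i, -0.4704) → ((-0.3326 + 0.2188i), (0.3326 + 0.2188i))
(|01⟩, |11⟩): (a, b) = (-0.8027, -0.1966i) → ((-0.5676 - 0.139i), (-0.5676 + 0.139i))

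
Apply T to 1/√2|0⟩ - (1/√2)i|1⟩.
1/√2|0⟩ + (1/2 - (1/2)i)|1⟩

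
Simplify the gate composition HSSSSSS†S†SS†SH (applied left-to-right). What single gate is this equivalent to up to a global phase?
I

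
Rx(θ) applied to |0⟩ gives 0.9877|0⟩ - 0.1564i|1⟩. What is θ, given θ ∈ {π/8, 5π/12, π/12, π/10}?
π/10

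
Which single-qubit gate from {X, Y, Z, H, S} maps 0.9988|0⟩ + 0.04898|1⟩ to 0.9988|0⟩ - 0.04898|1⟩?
Z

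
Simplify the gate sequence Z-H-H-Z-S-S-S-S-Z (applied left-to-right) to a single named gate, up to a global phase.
Z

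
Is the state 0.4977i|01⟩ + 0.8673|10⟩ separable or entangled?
Entangled

Writing the state as a|00⟩ + b|01⟩ + c|10⟩ + d|11⟩, it is a product state iff ad − bc = 0.
Here (a, b, c, d) = (0, 0.4977i, 0.8673, 0): ad − bc = (0)(0) − (0.4977i)(0.8673) = -0.4317i ≠ 0, so the state is entangled.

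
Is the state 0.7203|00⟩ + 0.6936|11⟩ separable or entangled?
Entangled

Writing the state as a|00⟩ + b|01⟩ + c|10⟩ + d|11⟩, it is a product state iff ad − bc = 0.
Here (a, b, c, d) = (0.7203, 0, 0, 0.6936): ad − bc = (0.7203)(0.6936) − (0)(0) = 0.4996 ≠ 0, so the state is entangled.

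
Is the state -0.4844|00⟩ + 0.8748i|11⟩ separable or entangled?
Entangled

Writing the state as a|00⟩ + b|01⟩ + c|10⟩ + d|11⟩, it is a product state iff ad − bc = 0.
Here (a, b, c, d) = (-0.4844, 0, 0, 0.8748i): ad − bc = (-0.4844)(0.8748i) − (0)(0) = -0.4238i ≠ 0, so the state is entangled.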